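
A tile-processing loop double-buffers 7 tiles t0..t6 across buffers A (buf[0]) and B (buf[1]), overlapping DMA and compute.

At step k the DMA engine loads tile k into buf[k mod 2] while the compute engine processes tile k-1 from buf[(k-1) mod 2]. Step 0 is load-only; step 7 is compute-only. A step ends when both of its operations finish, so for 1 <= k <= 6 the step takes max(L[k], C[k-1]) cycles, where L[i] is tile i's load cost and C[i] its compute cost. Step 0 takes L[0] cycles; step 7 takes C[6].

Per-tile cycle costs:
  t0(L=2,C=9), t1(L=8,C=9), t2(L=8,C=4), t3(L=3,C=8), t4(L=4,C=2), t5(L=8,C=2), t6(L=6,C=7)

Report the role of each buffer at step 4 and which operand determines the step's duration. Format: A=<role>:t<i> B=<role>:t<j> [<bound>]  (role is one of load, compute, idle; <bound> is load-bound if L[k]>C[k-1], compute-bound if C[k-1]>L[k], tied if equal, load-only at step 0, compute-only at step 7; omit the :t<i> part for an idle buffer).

step 4: A=load:t4 B=compute:t3 [compute-bound]

k=0 load=t0/2c comp=- wait=2 total=2
k=1 load=t1/8c comp=t0/9c wait=9 total=11
k=2 load=t2/8c comp=t1/9c wait=9 total=20
k=3 load=t3/3c comp=t2/4c wait=4 total=24
k=4 load=t4/4c comp=t3/8c wait=8 total=32
k=5 load=t5/8c comp=t4/2c wait=8 total=40
k=6 load=t6/6c comp=t5/2c wait=6 total=46
k=7 load=- comp=t6/7c wait=7 total=53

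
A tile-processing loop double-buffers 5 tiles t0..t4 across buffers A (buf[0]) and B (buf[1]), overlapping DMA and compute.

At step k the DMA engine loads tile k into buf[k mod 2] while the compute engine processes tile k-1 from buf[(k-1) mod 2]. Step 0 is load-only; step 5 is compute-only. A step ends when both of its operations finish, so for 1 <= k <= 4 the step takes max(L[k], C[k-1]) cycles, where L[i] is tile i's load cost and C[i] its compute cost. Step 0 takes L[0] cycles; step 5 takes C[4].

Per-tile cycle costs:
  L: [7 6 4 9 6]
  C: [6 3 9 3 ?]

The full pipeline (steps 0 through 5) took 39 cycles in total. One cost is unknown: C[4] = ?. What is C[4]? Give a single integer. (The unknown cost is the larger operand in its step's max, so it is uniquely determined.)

step 0 → dur = L[0]=7 = 7
step 1 → dur = max(L[1]=6, C[0]=6) = 6
step 2 → dur = max(L[2]=4, C[1]=3) = 4
step 3 → dur = max(L[3]=9, C[2]=9) = 9
step 4 → dur = max(L[4]=6, C[3]=3) = 6
step 5 → dur = C[4]=? = C[4]  (unknown; binding)
sum of known step durations = 32
dur[5] = total - known = 39 - 32 = 7
C[4] is the binding max in step 5, so C[4] = dur[5] = 7

C[4] = 7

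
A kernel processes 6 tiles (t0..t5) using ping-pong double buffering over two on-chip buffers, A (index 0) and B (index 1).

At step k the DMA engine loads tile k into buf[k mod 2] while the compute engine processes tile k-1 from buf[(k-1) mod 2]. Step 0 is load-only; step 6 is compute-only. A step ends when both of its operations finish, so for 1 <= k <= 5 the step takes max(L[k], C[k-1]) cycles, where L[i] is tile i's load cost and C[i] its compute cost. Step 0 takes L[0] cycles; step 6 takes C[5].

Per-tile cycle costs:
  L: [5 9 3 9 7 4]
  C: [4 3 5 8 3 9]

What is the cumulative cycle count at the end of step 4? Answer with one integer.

[0] DMA t0→A (5c) ∥ CU idle ⇒ 5c, clock 5
[1] DMA t1→B (9c) ∥ CU A:t0 (4c) ⇒ 9c, clock 14
[2] DMA t2→A (3c) ∥ CU B:t1 (3c) ⇒ 3c, clock 17
[3] DMA t3→B (9c) ∥ CU A:t2 (5c) ⇒ 9c, clock 26
[4] DMA t4→A (7c) ∥ CU B:t3 (8c) ⇒ 8c, clock 34
[5] DMA t5→B (4c) ∥ CU A:t4 (3c) ⇒ 4c, clock 38
[6] DMA idle ∥ CU B:t5 (9c) ⇒ 9c, clock 47

end_cycle[4] = 34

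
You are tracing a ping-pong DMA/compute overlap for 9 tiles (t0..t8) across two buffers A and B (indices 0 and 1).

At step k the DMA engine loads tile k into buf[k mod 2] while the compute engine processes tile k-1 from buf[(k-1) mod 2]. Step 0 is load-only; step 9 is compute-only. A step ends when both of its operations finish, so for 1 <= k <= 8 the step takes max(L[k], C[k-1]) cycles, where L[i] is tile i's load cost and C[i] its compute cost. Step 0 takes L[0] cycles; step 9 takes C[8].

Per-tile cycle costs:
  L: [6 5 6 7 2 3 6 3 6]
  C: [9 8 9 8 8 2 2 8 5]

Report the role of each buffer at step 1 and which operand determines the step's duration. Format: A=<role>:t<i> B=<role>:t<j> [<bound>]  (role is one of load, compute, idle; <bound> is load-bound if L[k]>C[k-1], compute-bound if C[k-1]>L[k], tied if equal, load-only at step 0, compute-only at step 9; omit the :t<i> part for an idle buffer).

[0] DMA t0→A (6c) ∥ CU idle ⇒ 6c, clock 6
[1] DMA t1→B (5c) ∥ CU A:t0 (9c) ⇒ 9c, clock 15
[2] DMA t2→A (6c) ∥ CU B:t1 (8c) ⇒ 8c, clock 23
[3] DMA t3→B (7c) ∥ CU A:t2 (9c) ⇒ 9c, clock 32
[4] DMA t4→A (2c) ∥ CU B:t3 (8c) ⇒ 8c, clock 40
[5] DMA t5→B (3c) ∥ CU A:t4 (8c) ⇒ 8c, clock 48
[6] DMA t6→A (6c) ∥ CU B:t5 (2c) ⇒ 6c, clock 54
[7] DMA t7→B (3c) ∥ CU A:t6 (2c) ⇒ 3c, clock 57
[8] DMA t8→A (6c) ∥ CU B:t7 (8c) ⇒ 8c, clock 65
[9] DMA idle ∥ CU A:t8 (5c) ⇒ 5c, clock 70

step 1: A=compute:t0 B=load:t1 [compute-bound]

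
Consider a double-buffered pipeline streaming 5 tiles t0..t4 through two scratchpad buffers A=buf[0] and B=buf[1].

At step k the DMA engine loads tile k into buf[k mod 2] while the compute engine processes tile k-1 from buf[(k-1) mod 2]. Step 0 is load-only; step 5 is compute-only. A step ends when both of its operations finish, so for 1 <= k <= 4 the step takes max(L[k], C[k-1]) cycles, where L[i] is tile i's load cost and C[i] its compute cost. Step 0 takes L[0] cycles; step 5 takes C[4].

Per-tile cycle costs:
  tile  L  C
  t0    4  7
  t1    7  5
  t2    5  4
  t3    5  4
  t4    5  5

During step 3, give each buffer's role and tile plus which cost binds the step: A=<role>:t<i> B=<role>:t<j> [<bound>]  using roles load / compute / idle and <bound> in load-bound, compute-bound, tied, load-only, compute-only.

step 3: A=compute:t2 B=load:t3 [load-bound]

[0] DMA t0→A (4c) ∥ CU idle ⇒ 4c, clock 4
[1] DMA t1→B (7c) ∥ CU A:t0 (7c) ⇒ 7c, clock 11
[2] DMA t2→A (5c) ∥ CU B:t1 (5c) ⇒ 5c, clock 16
[3] DMA t3→B (5c) ∥ CU A:t2 (4c) ⇒ 5c, clock 21
[4] DMA t4→A (5c) ∥ CU B:t3 (4c) ⇒ 5c, clock 26
[5] DMA idle ∥ CU A:t4 (5c) ⇒ 5c, clock 31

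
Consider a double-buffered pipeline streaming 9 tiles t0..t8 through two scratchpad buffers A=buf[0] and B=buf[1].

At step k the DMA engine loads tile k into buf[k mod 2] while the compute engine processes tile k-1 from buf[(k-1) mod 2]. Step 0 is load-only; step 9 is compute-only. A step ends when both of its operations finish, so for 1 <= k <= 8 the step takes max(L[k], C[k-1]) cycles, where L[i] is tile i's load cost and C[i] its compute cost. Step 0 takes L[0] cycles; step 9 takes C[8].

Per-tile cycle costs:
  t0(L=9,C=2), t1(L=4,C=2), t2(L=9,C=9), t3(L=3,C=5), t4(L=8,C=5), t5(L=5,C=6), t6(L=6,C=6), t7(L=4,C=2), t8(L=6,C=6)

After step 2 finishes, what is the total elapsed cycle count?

  0. 9=9c; end=9; A:t0 B:-
  1. max(4,2)=4c; end=13; A:t0 B:t1
  2. max(9,2)=9c; end=22; A:t2 B:t1
  3. max(3,9)=9c; end=31; A:t2 B:t3
  4. max(8,5)=8c; end=39; A:t4 B:t3
  5. max(5,5)=5c; end=44; A:t4 B:t5
  6. max(6,6)=6c; end=50; A:t6 B:t5
  7. max(4,6)=6c; end=56; A:t6 B:t7
  8. max(6,2)=6c; end=62; A:t8 B:t7
  9. 6=6c; end=68; A:t8 B:t7

end_cycle[2] = 22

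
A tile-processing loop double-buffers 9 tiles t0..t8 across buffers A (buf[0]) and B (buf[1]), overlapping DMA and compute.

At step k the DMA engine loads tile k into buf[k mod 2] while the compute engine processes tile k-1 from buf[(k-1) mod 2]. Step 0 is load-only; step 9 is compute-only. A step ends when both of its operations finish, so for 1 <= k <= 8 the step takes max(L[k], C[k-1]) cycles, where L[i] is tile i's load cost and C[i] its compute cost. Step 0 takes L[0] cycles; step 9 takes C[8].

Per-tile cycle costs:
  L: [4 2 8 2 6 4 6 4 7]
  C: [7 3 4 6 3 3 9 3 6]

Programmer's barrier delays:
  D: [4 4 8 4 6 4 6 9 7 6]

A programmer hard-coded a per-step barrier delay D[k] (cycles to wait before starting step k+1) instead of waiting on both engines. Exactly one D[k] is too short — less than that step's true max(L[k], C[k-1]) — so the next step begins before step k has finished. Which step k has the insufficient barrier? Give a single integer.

[0] required=L[0]=4=4 vs D=4 ok
[1] required=max(L[1]=2,C[0]=7)=7 vs D=4 SHORT
[2] required=max(L[2]=8,C[1]=3)=8 vs D=8 ok
[3] required=max(L[3]=2,C[2]=4)=4 vs D=4 ok
[4] required=max(L[4]=6,C[3]=6)=6 vs D=6 ok
[5] required=max(L[5]=4,C[4]=3)=4 vs D=4 ok
[6] required=max(L[6]=6,C[5]=3)=6 vs D=6 ok
[7] required=max(L[7]=4,C[6]=9)=9 vs D=9 ok
[8] required=max(L[8]=7,C[7]=3)=7 vs D=7 ok
[9] required=C[8]=6=6 vs D=6 ok

hazard at step 1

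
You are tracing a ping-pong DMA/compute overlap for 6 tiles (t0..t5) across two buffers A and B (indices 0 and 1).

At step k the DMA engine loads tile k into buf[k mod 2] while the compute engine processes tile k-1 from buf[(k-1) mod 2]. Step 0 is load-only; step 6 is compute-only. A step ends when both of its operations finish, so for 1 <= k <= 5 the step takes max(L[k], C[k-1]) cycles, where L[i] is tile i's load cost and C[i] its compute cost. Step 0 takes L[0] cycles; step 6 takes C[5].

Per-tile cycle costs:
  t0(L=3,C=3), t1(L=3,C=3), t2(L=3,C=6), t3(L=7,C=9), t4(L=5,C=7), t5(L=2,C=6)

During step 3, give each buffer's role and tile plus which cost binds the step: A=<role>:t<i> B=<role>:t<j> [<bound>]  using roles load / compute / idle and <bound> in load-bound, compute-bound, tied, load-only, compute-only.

  0. 3=3c; end=3; A:t0 B:-
  1. max(3,3)=3c; end=6; A:t0 B:t1
  2. max(3,3)=3c; end=9; A:t2 B:t1
  3. max(7,6)=7c; end=16; A:t2 B:t3
  4. max(5,9)=9c; end=25; A:t4 B:t3
  5. max(2,7)=7c; end=32; A:t4 B:t5
  6. 6=6c; end=38; A:t4 B:t5

step 3: A=compute:t2 B=load:t3 [load-bound]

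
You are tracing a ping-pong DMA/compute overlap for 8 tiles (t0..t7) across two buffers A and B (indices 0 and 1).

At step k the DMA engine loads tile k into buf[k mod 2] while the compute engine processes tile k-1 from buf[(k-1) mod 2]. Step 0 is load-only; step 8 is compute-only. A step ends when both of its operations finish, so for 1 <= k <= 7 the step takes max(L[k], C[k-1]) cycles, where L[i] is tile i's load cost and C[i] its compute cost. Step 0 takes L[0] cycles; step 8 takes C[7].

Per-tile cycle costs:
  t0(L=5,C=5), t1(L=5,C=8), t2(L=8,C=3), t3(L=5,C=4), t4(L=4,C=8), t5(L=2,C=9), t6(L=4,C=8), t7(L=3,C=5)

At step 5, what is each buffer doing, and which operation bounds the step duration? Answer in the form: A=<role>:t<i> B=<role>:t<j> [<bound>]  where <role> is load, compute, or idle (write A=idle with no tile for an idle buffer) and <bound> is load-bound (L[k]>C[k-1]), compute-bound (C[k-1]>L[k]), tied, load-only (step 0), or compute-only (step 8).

step 0: L[0]=5 → dur=5, Σ=5 | A=load:t0 B=idle [load-only]
step 1: L[1]=5 C[0]=5 → dur=5, Σ=10 | A=compute:t0 B=load:t1 [tied]
step 2: L[2]=8 C[1]=8 → dur=8, Σ=18 | A=load:t2 B=compute:t1 [tied]
step 3: L[3]=5 C[2]=3 → dur=5, Σ=23 | A=compute:t2 B=load:t3 [load-bound]
step 4: L[4]=4 C[3]=4 → dur=4, Σ=27 | A=load:t4 B=compute:t3 [tied]
step 5: L[5]=2 C[4]=8 → dur=8, Σ=35 | A=compute:t4 B=load:t5 [compute-bound]
step 6: L[6]=4 C[5]=9 → dur=9, Σ=44 | A=load:t6 B=compute:t5 [compute-bound]
step 7: L[7]=3 C[6]=8 → dur=8, Σ=52 | A=compute:t6 B=load:t7 [compute-bound]
step 8: C[7]=5 → dur=5, Σ=57 | A=idle B=compute:t7 [compute-only]

step 5: A=compute:t4 B=load:t5 [compute-bound]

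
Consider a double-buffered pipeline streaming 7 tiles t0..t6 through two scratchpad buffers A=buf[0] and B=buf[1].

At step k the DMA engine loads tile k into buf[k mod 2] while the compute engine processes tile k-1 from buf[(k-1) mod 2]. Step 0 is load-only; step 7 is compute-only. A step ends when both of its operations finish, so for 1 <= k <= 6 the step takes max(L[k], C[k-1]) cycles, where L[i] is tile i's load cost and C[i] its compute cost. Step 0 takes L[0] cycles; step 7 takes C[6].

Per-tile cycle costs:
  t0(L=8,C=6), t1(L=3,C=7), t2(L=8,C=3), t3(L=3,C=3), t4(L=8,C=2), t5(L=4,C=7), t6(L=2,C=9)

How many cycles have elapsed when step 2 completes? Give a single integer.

end_cycle[2] = 22

  0. 8=8c; end=8; A:t0 B:-
  1. max(3,6)=6c; end=14; A:t0 B:t1
  2. max(8,7)=8c; end=22; A:t2 B:t1
  3. max(3,3)=3c; end=25; A:t2 B:t3
  4. max(8,3)=8c; end=33; A:t4 B:t3
  5. max(4,2)=4c; end=37; A:t4 B:t5
  6. max(2,7)=7c; end=44; A:t6 B:t5
  7. 9=9c; end=53; A:t6 B:t5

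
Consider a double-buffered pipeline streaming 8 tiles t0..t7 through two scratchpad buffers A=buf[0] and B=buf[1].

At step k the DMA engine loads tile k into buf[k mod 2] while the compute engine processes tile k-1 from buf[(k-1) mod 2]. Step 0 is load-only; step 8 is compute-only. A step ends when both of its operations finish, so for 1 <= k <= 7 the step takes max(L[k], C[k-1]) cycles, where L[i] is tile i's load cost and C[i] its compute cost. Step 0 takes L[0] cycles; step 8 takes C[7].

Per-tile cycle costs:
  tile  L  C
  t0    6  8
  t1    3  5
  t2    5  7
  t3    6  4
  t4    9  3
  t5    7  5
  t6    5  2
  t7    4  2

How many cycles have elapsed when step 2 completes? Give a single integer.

end_cycle[2] = 19

  0. 6=6c; end=6; A:t0 B:-
  1. max(3,8)=8c; end=14; A:t0 B:t1
  2. max(5,5)=5c; end=19; A:t2 B:t1
  3. max(6,7)=7c; end=26; A:t2 B:t3
  4. max(9,4)=9c; end=35; A:t4 B:t3
  5. max(7,3)=7c; end=42; A:t4 B:t5
  6. max(5,5)=5c; end=47; A:t6 B:t5
  7. max(4,2)=4c; end=51; A:t6 B:t7
  8. 2=2c; end=53; A:t6 B:t7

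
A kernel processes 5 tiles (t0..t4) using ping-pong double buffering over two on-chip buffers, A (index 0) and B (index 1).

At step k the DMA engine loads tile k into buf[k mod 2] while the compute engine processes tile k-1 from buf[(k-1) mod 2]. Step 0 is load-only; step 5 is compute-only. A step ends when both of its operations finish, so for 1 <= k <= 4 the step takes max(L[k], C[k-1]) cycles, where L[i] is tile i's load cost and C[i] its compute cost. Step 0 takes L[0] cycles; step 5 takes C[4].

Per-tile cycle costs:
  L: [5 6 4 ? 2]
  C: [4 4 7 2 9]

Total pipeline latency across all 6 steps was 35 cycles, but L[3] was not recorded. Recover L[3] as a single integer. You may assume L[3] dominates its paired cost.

L[3] = 9

step 0 = dur = L[0]=5 = 5
step 1 = dur = max(L[1]=6, C[0]=4) = 6
step 2 = dur = max(L[2]=4, C[1]=4) = 4
step 3 = dur = max(L[3]=?, C[2]=7) = L[3]  (unknown; binding)
step 4 = dur = max(L[4]=2, C[3]=2) = 2
step 5 = dur = C[4]=9 = 9
sum of known step durations = 26
dur[3] = total - known = 35 - 26 = 9
L[3] is the binding max in step 3, so L[3] = dur[3] = 9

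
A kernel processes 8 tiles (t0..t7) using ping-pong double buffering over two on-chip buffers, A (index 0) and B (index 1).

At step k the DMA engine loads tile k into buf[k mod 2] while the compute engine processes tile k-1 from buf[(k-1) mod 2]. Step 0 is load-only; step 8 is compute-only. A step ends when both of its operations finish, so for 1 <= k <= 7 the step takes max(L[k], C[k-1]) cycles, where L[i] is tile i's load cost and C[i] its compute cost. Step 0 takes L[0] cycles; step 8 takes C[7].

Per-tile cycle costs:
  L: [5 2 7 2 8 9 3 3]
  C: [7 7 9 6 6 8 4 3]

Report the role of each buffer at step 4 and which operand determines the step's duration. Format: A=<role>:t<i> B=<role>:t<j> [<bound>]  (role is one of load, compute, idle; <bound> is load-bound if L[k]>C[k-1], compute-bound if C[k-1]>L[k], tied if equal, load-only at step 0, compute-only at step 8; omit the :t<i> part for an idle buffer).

step 4: A=load:t4 B=compute:t3 [load-bound]

step 0: L[0]=5 → dur=5, Σ=5 | A=load:t0 B=idle [load-only]
step 1: L[1]=2 C[0]=7 → dur=7, Σ=12 | A=compute:t0 B=load:t1 [compute-bound]
step 2: L[2]=7 C[1]=7 → dur=7, Σ=19 | A=load:t2 B=compute:t1 [tied]
step 3: L[3]=2 C[2]=9 → dur=9, Σ=28 | A=compute:t2 B=load:t3 [compute-bound]
step 4: L[4]=8 C[3]=6 → dur=8, Σ=36 | A=load:t4 B=compute:t3 [load-bound]
step 5: L[5]=9 C[4]=6 → dur=9, Σ=45 | A=compute:t4 B=load:t5 [load-bound]
step 6: L[6]=3 C[5]=8 → dur=8, Σ=53 | A=load:t6 B=compute:t5 [compute-bound]
step 7: L[7]=3 C[6]=4 → dur=4, Σ=57 | A=compute:t6 B=load:t7 [compute-bound]
step 8: C[7]=3 → dur=3, Σ=60 | A=idle B=compute:t7 [compute-only]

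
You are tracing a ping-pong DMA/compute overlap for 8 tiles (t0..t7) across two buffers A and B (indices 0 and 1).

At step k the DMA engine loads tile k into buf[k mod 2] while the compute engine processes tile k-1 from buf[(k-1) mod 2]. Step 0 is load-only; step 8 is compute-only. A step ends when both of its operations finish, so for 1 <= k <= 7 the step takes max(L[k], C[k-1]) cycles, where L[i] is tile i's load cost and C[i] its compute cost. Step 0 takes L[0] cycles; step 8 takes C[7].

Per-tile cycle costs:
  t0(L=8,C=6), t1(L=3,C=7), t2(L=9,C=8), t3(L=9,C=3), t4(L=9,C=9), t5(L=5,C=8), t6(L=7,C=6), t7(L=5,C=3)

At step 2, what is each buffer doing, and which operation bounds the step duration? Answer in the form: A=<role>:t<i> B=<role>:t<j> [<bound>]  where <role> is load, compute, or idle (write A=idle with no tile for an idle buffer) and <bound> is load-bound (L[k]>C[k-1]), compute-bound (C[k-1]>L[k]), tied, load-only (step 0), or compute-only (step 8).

[0] DMA t0→A (8c) ∥ CU idle ⇒ 8c, clock 8
[1] DMA t1→B (3c) ∥ CU A:t0 (6c) ⇒ 6c, clock 14
[2] DMA t2→A (9c) ∥ CU B:t1 (7c) ⇒ 9c, clock 23
[3] DMA t3→B (9c) ∥ CU A:t2 (8c) ⇒ 9c, clock 32
[4] DMA t4→A (9c) ∥ CU B:t3 (3c) ⇒ 9c, clock 41
[5] DMA t5→B (5c) ∥ CU A:t4 (9c) ⇒ 9c, clock 50
[6] DMA t6→A (7c) ∥ CU B:t5 (8c) ⇒ 8c, clock 58
[7] DMA t7→B (5c) ∥ CU A:t6 (6c) ⇒ 6c, clock 64
[8] DMA idle ∥ CU B:t7 (3c) ⇒ 3c, clock 67

step 2: A=load:t2 B=compute:t1 [load-bound]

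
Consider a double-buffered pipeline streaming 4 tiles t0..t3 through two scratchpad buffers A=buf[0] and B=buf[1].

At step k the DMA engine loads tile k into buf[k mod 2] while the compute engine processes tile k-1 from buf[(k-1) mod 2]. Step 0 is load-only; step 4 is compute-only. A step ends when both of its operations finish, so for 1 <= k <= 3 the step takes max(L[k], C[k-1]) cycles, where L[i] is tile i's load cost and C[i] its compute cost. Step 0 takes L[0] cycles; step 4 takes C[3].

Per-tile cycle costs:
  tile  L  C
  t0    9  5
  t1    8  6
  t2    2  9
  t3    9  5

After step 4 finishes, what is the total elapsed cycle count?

step 0: L[0]=9 → dur=9, Σ=9 | A=load:t0 B=idle [load-only]
step 1: L[1]=8 C[0]=5 → dur=8, Σ=17 | A=compute:t0 B=load:t1 [load-bound]
step 2: L[2]=2 C[1]=6 → dur=6, Σ=23 | A=load:t2 B=compute:t1 [compute-bound]
step 3: L[3]=9 C[2]=9 → dur=9, Σ=32 | A=compute:t2 B=load:t3 [tied]
step 4: C[3]=5 → dur=5, Σ=37 | A=idle B=compute:t3 [compute-only]

end_cycle[4] = 37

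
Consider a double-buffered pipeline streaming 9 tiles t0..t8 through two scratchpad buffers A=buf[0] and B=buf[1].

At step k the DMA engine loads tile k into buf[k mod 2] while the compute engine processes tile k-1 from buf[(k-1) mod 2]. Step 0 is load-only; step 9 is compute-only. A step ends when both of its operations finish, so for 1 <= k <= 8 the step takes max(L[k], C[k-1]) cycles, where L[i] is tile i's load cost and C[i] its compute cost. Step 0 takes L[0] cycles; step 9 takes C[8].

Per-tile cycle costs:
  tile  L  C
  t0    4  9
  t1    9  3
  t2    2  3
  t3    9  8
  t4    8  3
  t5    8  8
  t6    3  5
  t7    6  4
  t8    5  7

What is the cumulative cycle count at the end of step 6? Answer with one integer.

end_cycle[6] = 49

  0. 4=4c; end=4; A:t0 B:-
  1. max(9,9)=9c; end=13; A:t0 B:t1
  2. max(2,3)=3c; end=16; A:t2 B:t1
  3. max(9,3)=9c; end=25; A:t2 B:t3
  4. max(8,8)=8c; end=33; A:t4 B:t3
  5. max(8,3)=8c; end=41; A:t4 B:t5
  6. max(3,8)=8c; end=49; A:t6 B:t5
  7. max(6,5)=6c; end=55; A:t6 B:t7
  8. max(5,4)=5c; end=60; A:t8 B:t7
  9. 7=7c; end=67; A:t8 B:t7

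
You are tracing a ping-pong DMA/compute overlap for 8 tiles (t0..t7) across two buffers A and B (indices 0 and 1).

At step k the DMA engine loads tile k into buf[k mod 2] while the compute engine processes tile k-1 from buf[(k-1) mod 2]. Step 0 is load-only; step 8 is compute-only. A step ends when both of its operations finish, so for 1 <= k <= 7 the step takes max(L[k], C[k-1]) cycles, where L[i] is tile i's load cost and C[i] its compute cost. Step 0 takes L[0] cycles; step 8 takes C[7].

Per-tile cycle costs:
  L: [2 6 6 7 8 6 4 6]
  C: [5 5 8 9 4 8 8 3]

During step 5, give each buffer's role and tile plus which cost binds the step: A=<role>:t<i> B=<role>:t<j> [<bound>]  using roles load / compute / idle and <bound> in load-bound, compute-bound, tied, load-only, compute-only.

step 0: L[0]=2 → dur=2, Σ=2 | A=load:t0 B=idle [load-only]
step 1: L[1]=6 C[0]=5 → dur=6, Σ=8 | A=compute:t0 B=load:t1 [load-bound]
step 2: L[2]=6 C[1]=5 → dur=6, Σ=14 | A=load:t2 B=compute:t1 [load-bound]
step 3: L[3]=7 C[2]=8 → dur=8, Σ=22 | A=compute:t2 B=load:t3 [compute-bound]
step 4: L[4]=8 C[3]=9 → dur=9, Σ=31 | A=load:t4 B=compute:t3 [compute-bound]
step 5: L[5]=6 C[4]=4 → dur=6, Σ=37 | A=compute:t4 B=load:t5 [load-bound]
step 6: L[6]=4 C[5]=8 → dur=8, Σ=45 | A=load:t6 B=compute:t5 [compute-bound]
step 7: L[7]=6 C[6]=8 → dur=8, Σ=53 | A=compute:t6 B=load:t7 [compute-bound]
step 8: C[7]=3 → dur=3, Σ=56 | A=idle B=compute:t7 [compute-only]

step 5: A=compute:t4 B=load:t5 [load-bound]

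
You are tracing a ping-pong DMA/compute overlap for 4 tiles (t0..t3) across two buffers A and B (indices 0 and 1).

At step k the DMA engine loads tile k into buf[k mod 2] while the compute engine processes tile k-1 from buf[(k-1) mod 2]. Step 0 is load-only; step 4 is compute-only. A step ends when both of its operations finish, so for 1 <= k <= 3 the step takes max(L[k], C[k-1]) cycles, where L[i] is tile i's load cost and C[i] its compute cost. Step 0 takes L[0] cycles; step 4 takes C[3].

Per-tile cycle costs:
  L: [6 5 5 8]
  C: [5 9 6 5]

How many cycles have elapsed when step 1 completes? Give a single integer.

end_cycle[1] = 11

  0. 6=6c; end=6; A:t0 B:-
  1. max(5,5)=5c; end=11; A:t0 B:t1
  2. max(5,9)=9c; end=20; A:t2 B:t1
  3. max(8,6)=8c; end=28; A:t2 B:t3
  4. 5=5c; end=33; A:t2 B:t3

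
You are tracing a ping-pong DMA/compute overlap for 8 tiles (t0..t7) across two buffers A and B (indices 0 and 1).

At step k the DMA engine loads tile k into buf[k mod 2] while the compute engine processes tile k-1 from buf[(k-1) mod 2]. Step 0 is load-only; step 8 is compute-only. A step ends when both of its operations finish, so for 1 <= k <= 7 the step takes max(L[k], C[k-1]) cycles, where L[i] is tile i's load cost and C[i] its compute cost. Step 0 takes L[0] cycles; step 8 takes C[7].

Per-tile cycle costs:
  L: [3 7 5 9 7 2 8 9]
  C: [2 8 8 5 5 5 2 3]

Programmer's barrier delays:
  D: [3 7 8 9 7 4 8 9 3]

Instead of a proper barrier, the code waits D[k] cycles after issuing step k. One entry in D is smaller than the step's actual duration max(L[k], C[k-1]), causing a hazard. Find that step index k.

hazard at step 5

step 0: need L[0]=3 = 3; D[0]=3 ok
step 1: need max(L[1]=7,C[0]=2) = 7; D[1]=7 ok
step 2: need max(L[2]=5,C[1]=8) = 8; D[2]=8 ok
step 3: need max(L[3]=9,C[2]=8) = 9; D[3]=9 ok
step 4: need max(L[4]=7,C[3]=5) = 7; D[4]=7 ok
step 5: need max(L[5]=2,C[4]=5) = 5; D[5]=4 SHORT
step 6: need max(L[6]=8,C[5]=5) = 8; D[6]=8 ok
step 7: need max(L[7]=9,C[6]=2) = 9; D[7]=9 ok
step 8: need C[7]=3 = 3; D[8]=3 ok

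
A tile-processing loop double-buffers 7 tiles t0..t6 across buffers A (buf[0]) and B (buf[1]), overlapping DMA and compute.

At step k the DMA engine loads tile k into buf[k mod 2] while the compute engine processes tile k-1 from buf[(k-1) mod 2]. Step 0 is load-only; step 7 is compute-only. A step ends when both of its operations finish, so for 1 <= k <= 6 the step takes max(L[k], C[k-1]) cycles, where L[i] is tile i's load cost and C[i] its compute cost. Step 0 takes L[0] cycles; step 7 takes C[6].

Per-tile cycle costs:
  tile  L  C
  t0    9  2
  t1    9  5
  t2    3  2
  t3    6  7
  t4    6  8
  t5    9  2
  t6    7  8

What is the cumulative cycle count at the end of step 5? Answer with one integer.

  0. 9=9c; end=9; A:t0 B:-
  1. max(9,2)=9c; end=18; A:t0 B:t1
  2. max(3,5)=5c; end=23; A:t2 B:t1
  3. max(6,2)=6c; end=29; A:t2 B:t3
  4. max(6,7)=7c; end=36; A:t4 B:t3
  5. max(9,8)=9c; end=45; A:t4 B:t5
  6. max(7,2)=7c; end=52; A:t6 B:t5
  7. 8=8c; end=60; A:t6 B:t5

end_cycle[5] = 45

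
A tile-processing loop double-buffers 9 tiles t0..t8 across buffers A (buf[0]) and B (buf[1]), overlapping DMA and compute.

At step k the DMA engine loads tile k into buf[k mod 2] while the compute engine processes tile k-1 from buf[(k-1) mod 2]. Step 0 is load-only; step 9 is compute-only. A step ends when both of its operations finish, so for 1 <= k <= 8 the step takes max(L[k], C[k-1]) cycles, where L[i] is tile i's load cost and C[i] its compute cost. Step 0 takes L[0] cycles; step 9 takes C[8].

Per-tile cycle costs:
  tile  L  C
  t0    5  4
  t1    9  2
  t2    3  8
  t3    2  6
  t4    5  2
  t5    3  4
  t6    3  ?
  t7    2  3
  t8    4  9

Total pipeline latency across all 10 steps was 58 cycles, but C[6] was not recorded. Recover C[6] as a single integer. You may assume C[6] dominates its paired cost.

step 0 = dur = L[0]=5 = 5
step 1 = dur = max(L[1]=9, C[0]=4) = 9
step 2 = dur = max(L[2]=3, C[1]=2) = 3
step 3 = dur = max(L[3]=2, C[2]=8) = 8
step 4 = dur = max(L[4]=5, C[3]=6) = 6
step 5 = dur = max(L[5]=3, C[4]=2) = 3
step 6 = dur = max(L[6]=3, C[5]=4) = 4
step 7 = dur = max(L[7]=2, C[6]=?) = C[6]  (unknown; binding)
step 8 = dur = max(L[8]=4, C[7]=3) = 4
step 9 = dur = C[8]=9 = 9
sum of known step durations = 51
dur[7] = total - known = 58 - 51 = 7
C[6] is the binding max in step 7, so C[6] = dur[7] = 7

C[6] = 7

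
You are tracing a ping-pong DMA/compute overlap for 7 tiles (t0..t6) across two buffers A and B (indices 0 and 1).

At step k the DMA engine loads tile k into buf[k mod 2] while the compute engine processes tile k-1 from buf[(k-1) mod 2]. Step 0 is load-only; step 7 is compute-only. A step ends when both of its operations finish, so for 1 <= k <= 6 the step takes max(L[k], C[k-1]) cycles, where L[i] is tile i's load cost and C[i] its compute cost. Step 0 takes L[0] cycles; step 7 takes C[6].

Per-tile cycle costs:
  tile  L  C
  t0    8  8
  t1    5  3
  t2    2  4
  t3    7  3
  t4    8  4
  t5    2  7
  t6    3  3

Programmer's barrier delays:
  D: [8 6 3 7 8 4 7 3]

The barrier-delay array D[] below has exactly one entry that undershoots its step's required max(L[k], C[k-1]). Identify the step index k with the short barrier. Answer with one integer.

step 0: need L[0]=8 = 8; D[0]=8 ok
step 1: need max(L[1]=5,C[0]=8) = 8; D[1]=6 SHORT
step 2: need max(L[2]=2,C[1]=3) = 3; D[2]=3 ok
step 3: need max(L[3]=7,C[2]=4) = 7; D[3]=7 ok
step 4: need max(L[4]=8,C[3]=3) = 8; D[4]=8 ok
step 5: need max(L[5]=2,C[4]=4) = 4; D[5]=4 ok
step 6: need max(L[6]=3,C[5]=7) = 7; D[6]=7 ok
step 7: need C[6]=3 = 3; D[7]=3 ok

hazard at step 1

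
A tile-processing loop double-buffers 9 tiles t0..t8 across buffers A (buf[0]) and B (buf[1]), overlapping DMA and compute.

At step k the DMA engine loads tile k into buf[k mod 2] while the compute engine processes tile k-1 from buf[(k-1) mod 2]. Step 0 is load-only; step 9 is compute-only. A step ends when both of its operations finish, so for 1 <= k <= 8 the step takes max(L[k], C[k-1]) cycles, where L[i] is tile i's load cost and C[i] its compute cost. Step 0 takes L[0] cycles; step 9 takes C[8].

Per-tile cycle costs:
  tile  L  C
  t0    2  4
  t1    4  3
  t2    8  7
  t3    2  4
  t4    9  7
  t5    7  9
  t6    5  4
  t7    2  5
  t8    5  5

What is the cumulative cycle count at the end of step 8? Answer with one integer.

end_cycle[8] = 55

  0. 2=2c; end=2; A:t0 B:-
  1. max(4,4)=4c; end=6; A:t0 B:t1
  2. max(8,3)=8c; end=14; A:t2 B:t1
  3. max(2,7)=7c; end=21; A:t2 B:t3
  4. max(9,4)=9c; end=30; A:t4 B:t3
  5. max(7,7)=7c; end=37; A:t4 B:t5
  6. max(5,9)=9c; end=46; A:t6 B:t5
  7. max(2,4)=4c; end=50; A:t6 B:t7
  8. max(5,5)=5c; end=55; A:t8 B:t7
  9. 5=5c; end=60; A:t8 B:t7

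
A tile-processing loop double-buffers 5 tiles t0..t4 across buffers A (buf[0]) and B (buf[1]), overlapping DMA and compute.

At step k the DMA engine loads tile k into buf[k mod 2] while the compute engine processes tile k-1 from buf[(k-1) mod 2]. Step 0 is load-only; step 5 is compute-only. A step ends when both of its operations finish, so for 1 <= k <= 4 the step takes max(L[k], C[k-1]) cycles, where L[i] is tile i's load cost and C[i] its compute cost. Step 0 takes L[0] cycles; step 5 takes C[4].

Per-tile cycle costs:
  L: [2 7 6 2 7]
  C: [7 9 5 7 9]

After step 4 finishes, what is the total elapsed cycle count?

[0] DMA t0→A (2c) ∥ CU idle ⇒ 2c, clock 2
[1] DMA t1→B (7c) ∥ CU A:t0 (7c) ⇒ 7c, clock 9
[2] DMA t2→A (6c) ∥ CU B:t1 (9c) ⇒ 9c, clock 18
[3] DMA t3→B (2c) ∥ CU A:t2 (5c) ⇒ 5c, clock 23
[4] DMA t4→A (7c) ∥ CU B:t3 (7c) ⇒ 7c, clock 30
[5] DMA idle ∥ CU A:t4 (9c) ⇒ 9c, clock 39

end_cycle[4] = 30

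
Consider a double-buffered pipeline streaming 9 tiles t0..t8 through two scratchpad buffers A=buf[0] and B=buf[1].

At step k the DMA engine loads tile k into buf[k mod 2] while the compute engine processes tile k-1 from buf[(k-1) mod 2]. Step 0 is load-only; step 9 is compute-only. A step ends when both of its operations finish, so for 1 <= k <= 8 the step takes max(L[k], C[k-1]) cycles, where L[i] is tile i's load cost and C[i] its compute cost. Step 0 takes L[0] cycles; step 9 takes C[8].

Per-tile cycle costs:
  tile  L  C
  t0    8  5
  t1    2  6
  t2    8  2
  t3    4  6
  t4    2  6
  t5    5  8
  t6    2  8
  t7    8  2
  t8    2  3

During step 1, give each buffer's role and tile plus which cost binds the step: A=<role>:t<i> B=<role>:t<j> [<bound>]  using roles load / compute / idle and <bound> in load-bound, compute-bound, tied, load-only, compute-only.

  0. 8=8c; end=8; A:t0 B:-
  1. max(2,5)=5c; end=13; A:t0 B:t1
  2. max(8,6)=8c; end=21; A:t2 B:t1
  3. max(4,2)=4c; end=25; A:t2 B:t3
  4. max(2,6)=6c; end=31; A:t4 B:t3
  5. max(5,6)=6c; end=37; A:t4 B:t5
  6. max(2,8)=8c; end=45; A:t6 B:t5
  7. max(8,8)=8c; end=53; A:t6 B:t7
  8. max(2,2)=2c; end=55; A:t8 B:t7
  9. 3=3c; end=58; A:t8 B:t7

step 1: A=compute:t0 B=load:t1 [compute-bound]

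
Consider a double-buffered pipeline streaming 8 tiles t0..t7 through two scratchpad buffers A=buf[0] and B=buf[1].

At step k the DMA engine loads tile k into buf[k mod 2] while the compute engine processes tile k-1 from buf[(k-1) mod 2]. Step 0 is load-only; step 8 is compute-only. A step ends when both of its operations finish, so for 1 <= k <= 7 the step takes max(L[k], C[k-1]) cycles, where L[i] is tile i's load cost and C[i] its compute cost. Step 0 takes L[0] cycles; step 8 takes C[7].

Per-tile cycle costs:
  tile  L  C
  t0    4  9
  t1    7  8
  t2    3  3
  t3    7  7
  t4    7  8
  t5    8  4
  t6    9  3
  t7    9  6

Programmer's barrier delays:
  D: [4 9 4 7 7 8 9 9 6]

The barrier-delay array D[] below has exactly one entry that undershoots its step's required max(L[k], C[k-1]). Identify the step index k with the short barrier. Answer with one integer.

[0] required=L[0]=4=4 vs D=4 ok
[1] required=max(L[1]=7,C[0]=9)=9 vs D=9 ok
[2] required=max(L[2]=3,C[1]=8)=8 vs D=4 SHORT
[3] required=max(L[3]=7,C[2]=3)=7 vs D=7 ok
[4] required=max(L[4]=7,C[3]=7)=7 vs D=7 ok
[5] required=max(L[5]=8,C[4]=8)=8 vs D=8 ok
[6] required=max(L[6]=9,C[5]=4)=9 vs D=9 ok
[7] required=max(L[7]=9,C[6]=3)=9 vs D=9 ok
[8] required=C[7]=6=6 vs D=6 ok

hazard at step 2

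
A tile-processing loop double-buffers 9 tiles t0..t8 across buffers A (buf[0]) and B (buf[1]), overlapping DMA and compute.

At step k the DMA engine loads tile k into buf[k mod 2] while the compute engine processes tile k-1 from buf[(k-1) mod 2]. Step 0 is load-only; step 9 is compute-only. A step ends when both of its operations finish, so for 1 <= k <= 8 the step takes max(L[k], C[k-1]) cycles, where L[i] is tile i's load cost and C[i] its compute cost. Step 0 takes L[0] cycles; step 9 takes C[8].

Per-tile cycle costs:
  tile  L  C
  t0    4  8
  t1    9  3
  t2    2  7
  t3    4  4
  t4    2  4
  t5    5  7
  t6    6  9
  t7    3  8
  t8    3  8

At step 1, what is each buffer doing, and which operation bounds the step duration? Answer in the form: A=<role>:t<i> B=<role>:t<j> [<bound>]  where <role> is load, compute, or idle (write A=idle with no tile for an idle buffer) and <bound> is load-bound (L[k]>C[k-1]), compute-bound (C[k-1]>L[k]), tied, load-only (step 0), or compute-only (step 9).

  0. 4=4c; end=4; A:t0 B:-
  1. max(9,8)=9c; end=13; A:t0 B:t1
  2. max(2,3)=3c; end=16; A:t2 B:t1
  3. max(4,7)=7c; end=23; A:t2 B:t3
  4. max(2,4)=4c; end=27; A:t4 B:t3
  5. max(5,4)=5c; end=32; A:t4 B:t5
  6. max(6,7)=7c; end=39; A:t6 B:t5
  7. max(3,9)=9c; end=48; A:t6 B:t7
  8. max(3,8)=8c; end=56; A:t8 B:t7
  9. 8=8c; end=64; A:t8 B:t7

step 1: A=compute:t0 B=load:t1 [load-bound]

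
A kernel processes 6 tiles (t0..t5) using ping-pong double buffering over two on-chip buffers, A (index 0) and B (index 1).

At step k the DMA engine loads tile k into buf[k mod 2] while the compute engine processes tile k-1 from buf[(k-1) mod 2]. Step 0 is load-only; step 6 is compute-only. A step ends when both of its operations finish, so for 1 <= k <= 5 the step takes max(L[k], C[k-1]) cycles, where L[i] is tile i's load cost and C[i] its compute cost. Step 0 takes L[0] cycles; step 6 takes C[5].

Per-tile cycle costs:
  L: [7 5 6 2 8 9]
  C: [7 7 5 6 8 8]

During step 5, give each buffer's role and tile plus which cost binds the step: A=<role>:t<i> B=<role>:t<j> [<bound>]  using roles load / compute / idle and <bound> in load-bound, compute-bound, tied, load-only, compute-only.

  0. 7=7c; end=7; A:t0 B:-
  1. max(5,7)=7c; end=14; A:t0 B:t1
  2. max(6,7)=7c; end=21; A:t2 B:t1
  3. max(2,5)=5c; end=26; A:t2 B:t3
  4. max(8,6)=8c; end=34; A:t4 B:t3
  5. max(9,8)=9c; end=43; A:t4 B:t5
  6. 8=8c; end=51; A:t4 B:t5

step 5: A=compute:t4 B=load:t5 [load-bound]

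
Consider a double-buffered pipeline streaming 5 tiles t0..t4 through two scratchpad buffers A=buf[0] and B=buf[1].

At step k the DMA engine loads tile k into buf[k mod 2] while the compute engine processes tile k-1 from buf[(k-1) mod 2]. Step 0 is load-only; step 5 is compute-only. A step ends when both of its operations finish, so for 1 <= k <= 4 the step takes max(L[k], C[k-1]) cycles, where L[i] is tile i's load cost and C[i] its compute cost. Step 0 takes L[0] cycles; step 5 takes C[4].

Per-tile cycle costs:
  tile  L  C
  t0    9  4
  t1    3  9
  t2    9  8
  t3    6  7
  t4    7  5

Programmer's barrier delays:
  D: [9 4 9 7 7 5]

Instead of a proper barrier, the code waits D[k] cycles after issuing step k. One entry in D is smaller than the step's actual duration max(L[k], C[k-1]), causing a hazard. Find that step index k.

hazard at step 3

k=0 barrier L[0]=9→9c, D[0]=9 ok
k=1 barrier max(L[1]=3,C[0]=4)→4c, D[1]=4 ok
k=2 barrier max(L[2]=9,C[1]=9)→9c, D[2]=9 ok
k=3 barrier max(L[3]=6,C[2]=8)→8c, D[3]=7 SHORT
k=4 barrier max(L[4]=7,C[3]=7)→7c, D[4]=7 ok
k=5 barrier C[4]=5→5c, D[5]=5 ok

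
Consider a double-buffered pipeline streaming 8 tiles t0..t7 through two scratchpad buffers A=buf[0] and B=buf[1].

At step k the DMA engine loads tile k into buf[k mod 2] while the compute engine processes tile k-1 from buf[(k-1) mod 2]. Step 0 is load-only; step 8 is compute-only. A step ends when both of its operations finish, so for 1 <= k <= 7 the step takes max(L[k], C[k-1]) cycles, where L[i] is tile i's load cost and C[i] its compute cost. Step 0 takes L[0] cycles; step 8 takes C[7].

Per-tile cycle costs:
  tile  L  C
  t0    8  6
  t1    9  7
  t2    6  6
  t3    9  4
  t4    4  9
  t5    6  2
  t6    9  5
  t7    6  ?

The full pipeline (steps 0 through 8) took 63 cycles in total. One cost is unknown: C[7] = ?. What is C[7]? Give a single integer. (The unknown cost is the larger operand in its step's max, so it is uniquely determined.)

C[7] = 2

step 0 = dur = L[0]=8 = 8
step 1 = dur = max(L[1]=9, C[0]=6) = 9
step 2 = dur = max(L[2]=6, C[1]=7) = 7
step 3 = dur = max(L[3]=9, C[2]=6) = 9
step 4 = dur = max(L[4]=4, C[3]=4) = 4
step 5 = dur = max(L[5]=6, C[4]=9) = 9
step 6 = dur = max(L[6]=9, C[5]=2) = 9
step 7 = dur = max(L[7]=6, C[6]=5) = 6
step 8 = dur = C[7]=? = C[7]  (unknown; binding)
sum of known step durations = 61
dur[8] = total - known = 63 - 61 = 2
C[7] is the binding max in step 8, so C[7] = dur[8] = 2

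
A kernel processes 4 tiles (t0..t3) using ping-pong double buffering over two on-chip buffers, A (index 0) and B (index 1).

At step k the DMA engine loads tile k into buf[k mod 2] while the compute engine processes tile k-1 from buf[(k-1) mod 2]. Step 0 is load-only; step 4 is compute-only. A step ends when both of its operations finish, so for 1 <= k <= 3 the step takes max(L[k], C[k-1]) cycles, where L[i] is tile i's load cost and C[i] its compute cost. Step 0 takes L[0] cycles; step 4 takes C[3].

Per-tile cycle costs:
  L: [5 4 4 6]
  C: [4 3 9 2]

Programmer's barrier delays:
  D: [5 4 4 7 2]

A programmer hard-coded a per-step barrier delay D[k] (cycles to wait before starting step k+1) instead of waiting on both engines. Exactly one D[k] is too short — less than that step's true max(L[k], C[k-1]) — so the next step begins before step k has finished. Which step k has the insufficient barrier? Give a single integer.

step 0: need L[0]=5 = 5; D[0]=5 ok
step 1: need max(L[1]=4,C[0]=4) = 4; D[1]=4 ok
step 2: need max(L[2]=4,C[1]=3) = 4; D[2]=4 ok
step 3: need max(L[3]=6,C[2]=9) = 9; D[3]=7 SHORT
step 4: need C[3]=2 = 2; D[4]=2 ok

hazard at step 3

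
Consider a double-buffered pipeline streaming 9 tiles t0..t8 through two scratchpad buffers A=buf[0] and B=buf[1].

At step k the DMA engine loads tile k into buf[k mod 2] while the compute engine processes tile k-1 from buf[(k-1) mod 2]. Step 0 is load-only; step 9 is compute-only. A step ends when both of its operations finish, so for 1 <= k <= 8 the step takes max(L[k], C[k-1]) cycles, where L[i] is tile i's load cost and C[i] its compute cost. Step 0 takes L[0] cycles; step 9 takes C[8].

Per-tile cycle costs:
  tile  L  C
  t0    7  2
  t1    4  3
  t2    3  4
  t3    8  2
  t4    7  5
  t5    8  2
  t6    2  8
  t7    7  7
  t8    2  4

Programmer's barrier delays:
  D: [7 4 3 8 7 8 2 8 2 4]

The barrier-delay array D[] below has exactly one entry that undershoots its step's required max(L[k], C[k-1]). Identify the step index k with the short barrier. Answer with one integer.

k=0 barrier L[0]=7→7c, D[0]=7 ok
k=1 barrier max(L[1]=4,C[0]=2)→4c, D[1]=4 ok
k=2 barrier max(L[2]=3,C[1]=3)→3c, D[2]=3 ok
k=3 barrier max(L[3]=8,C[2]=4)→8c, D[3]=8 ok
k=4 barrier max(L[4]=7,C[3]=2)→7c, D[4]=7 ok
k=5 barrier max(L[5]=8,C[4]=5)→8c, D[5]=8 ok
k=6 barrier max(L[6]=2,C[5]=2)→2c, D[6]=2 ok
k=7 barrier max(L[7]=7,C[6]=8)→8c, D[7]=8 ok
k=8 barrier max(L[8]=2,C[7]=7)→7c, D[8]=2 SHORT
k=9 barrier C[8]=4→4c, D[9]=4 ok

hazard at step 8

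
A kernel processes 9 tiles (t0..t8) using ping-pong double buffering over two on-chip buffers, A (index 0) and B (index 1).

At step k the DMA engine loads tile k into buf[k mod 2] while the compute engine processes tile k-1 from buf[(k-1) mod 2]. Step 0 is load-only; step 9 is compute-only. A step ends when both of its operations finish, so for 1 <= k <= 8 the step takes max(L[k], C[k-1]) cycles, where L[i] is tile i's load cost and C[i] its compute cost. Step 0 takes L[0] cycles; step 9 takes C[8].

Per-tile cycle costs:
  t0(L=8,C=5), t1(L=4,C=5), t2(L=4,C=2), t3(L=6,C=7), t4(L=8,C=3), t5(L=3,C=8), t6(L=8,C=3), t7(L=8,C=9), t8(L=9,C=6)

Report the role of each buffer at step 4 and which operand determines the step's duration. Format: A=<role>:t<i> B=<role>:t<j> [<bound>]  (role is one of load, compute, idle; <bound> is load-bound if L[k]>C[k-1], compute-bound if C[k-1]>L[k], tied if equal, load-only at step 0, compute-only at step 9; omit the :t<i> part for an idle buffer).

step 4: A=load:t4 B=compute:t3 [load-bound]

step 0: L[0]=8 → dur=8, Σ=8 | A=load:t0 B=idle [load-only]
step 1: L[1]=4 C[0]=5 → dur=5, Σ=13 | A=compute:t0 B=load:t1 [compute-bound]
step 2: L[2]=4 C[1]=5 → dur=5, Σ=18 | A=load:t2 B=compute:t1 [compute-bound]
step 3: L[3]=6 C[2]=2 → dur=6, Σ=24 | A=compute:t2 B=load:t3 [load-bound]
step 4: L[4]=8 C[3]=7 → dur=8, Σ=32 | A=load:t4 B=compute:t3 [load-bound]
step 5: L[5]=3 C[4]=3 → dur=3, Σ=35 | A=compute:t4 B=load:t5 [tied]
step 6: L[6]=8 C[5]=8 → dur=8, Σ=43 | A=load:t6 B=compute:t5 [tied]
step 7: L[7]=8 C[6]=3 → dur=8, Σ=51 | A=compute:t6 B=load:t7 [load-bound]
step 8: L[8]=9 C[7]=9 → dur=9, Σ=60 | A=load:t8 B=compute:t7 [tied]
step 9: C[8]=6 → dur=6, Σ=66 | A=compute:t8 B=idle [compute-only]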